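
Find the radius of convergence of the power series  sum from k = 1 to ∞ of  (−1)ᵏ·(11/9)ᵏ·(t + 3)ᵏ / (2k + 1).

The ratio of consecutive coefficients is [(2k + 1)/(2(k+1) + 1)] · 11/9 → 11/9.
Convergence for |t + 3| · 11/9 < 1, i.e. |t + 3| < 9/11. So R = 9/11.

R = 9/11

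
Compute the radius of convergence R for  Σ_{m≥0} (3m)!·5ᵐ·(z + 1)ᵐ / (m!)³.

Apply the ratio test: |a_{m+1}| / |a_m| = (3m+1)·(3m+2)·(3m+3)/(m+1)³ · 5, which tends to 135 as m → ∞.
Thus R = 1/(135) = 1/135.

R = 1/135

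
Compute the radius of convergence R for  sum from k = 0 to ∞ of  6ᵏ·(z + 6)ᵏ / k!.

The ratio of consecutive coefficients is 6 · 1/(k+1) → 0.
The ratio tends to 0 regardless of z, hence R = ∞.

R = ∞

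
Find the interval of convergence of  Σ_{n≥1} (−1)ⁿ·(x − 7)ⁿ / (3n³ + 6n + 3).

By the ratio test, |a_{n+1}/a_n| = (3n³ + 6n + 3)/(3(n+1)³ + 6(n+1) + 3) → 1.
Hence R = 1.
When x = 8, the terms are on the order of 1/n³, so the series converges absolutely by comparison with the p-series (p = 3 > 1).
When x = 6, the series is dominated by a constant times Σ 1/n³, which converges (p = 3 > 1).

[6, 8]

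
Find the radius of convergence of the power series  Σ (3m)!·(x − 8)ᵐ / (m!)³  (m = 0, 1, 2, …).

R = 1/27

The ratio of consecutive coefficients is (3m+1)·(3m+2)·(3m+3)/(m+1)³ → 27.
Hence the series converges for |x − 8| < 1/(27) = 1/27, so the radius of convergence is 1/27.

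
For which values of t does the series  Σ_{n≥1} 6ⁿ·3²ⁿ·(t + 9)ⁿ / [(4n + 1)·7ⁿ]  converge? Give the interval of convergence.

[-493/54, -479/54)

By the ratio test, |a_{n+1}/a_n| = [(4n + 1)/(4(n+1) + 1)] · 6·9/7 → 54/7.
Convergence for |t + 9| · 54/7 < 1, i.e. |t + 9| < 7/54. So R = 7/54.
At t = -479/54: the terms behave like c/n; limit comparison with the harmonic series gives divergence.
Check t = -493/54: the terms alternate in sign and decrease monotonically to 0 in absolute value (size ~ c/n), so the alternating series test gives convergence.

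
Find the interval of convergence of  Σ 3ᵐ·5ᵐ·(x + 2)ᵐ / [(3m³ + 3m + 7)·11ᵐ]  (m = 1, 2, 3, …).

Ratio test: |a_{m+1}/a_m| = [(3m³ + 3m + 7)/(3(m+1)³ + 3(m+1) + 7)] · 3·5/11 → 15/11 as m → ∞.
Thus R = 1/(15/11) = 11/15.
At x = -19/15: absolute convergence follows by limit comparison with Σ 1/m³.
At x = -41/15: absolute convergence follows by limit comparison with Σ 1/m³.

[-41/15, -19/15]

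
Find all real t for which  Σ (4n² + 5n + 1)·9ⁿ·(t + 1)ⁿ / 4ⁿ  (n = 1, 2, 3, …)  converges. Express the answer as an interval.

By the ratio test, |a_{n+1}/a_n| = [(4(n+1)² + 5(n+1) + 1)/(4n² + 5n + 1)] · 9/4 → 9/4.
Thus R = 1/(9/4) = 4/9.
At t = -5/9: the terms have absolute value of order n², which does not tend to 0, so the series diverges by the divergence test.
Check t = -13/9: the n-th term does not approach 0; divergence by the term test.

(-13/9, -5/9)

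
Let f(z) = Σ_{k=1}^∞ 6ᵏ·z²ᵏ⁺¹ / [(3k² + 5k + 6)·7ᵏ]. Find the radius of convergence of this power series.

By the ratio test, |a_{k+1}/a_k| = [(3k² + 5k + 6)/(3(k+1)² + 5(k+1) + 6)] · 6/7 → 6/7.
Writing y = z², the series in y has radius 7/6, so |z| < √(7/6) and R = √42/6.

R = √42/6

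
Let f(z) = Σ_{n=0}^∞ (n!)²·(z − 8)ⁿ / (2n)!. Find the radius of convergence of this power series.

By the ratio test, |a_{n+1}/a_n| = (n+1)²/[(2n+1)·(2n+2)] → 1/4.
Thus R = 1/(1/4) = 4.

R = 4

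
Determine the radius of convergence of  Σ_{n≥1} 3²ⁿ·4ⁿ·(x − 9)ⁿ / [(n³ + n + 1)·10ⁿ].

Apply the ratio test: |a_{n+1}| / |a_n| = [(n³ + n + 1)/((n+1)³ + (n+1) + 1)] · 9·4/10, which tends to 18/5 as n → ∞.
Thus R = 1/(18/5) = 5/18.

R = 5/18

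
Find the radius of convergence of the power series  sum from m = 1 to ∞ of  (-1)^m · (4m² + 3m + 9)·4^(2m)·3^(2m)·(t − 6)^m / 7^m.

R = 7/144

Apply the ratio test: |a_{m+1}| / |a_m| = [(4(m+1)² + 3(m+1) + 9)/(4m² + 3m + 9)] · 16·9/7, which tends to 144/7 as m → ∞.
The series converges when 144/7 · |t − 6| < 1, giving R = 7/144.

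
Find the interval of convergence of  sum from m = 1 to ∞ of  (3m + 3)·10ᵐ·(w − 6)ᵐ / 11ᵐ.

(49/10, 71/10)

The ratio of consecutive coefficients is [(3(m+1) + 3)/(3m + 3)] · 10/11 → 10/11.
Thus R = 1/(10/11) = 11/10.
Check w = 71/10: the terms have absolute value of order m, which does not tend to 0, so the series diverges by the divergence test.
At w = 49/10: the terms have absolute value of order m, which does not tend to 0, so the series diverges by the divergence test.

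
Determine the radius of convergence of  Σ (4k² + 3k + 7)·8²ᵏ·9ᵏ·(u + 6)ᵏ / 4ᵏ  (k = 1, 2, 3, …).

The ratio of consecutive coefficients is [(4(k+1)² + 3(k+1) + 7)/(4k² + 3k + 7)] · 64·9/4 → 144.
Convergence for |u + 6| · 144 < 1, i.e. |u + 6| < 1/144. So R = 1/144.

R = 1/144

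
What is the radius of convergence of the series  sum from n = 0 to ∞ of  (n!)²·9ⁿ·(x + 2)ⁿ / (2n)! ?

R = 4/9

Ratio test: |a_{n+1}/a_n| = (n+1)²/[(2n+1)·(2n+2)] · 9 → 9/4 as n → ∞.
Thus R = 1/(9/4) = 4/9.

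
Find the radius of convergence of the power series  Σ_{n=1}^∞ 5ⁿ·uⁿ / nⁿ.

By the Cauchy root test, |a_n|^(1/n) = 5/n → 0.
The limit is 0 for every u, so R = ∞.

R = ∞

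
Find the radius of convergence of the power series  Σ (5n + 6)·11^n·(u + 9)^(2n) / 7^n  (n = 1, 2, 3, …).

Ratio test: |a_{n+1}/a_n| = [(5(n+1) + 6)/(5n + 6)] · 11/7 → 11/7 as n → ∞.
Successive powers of (u + 9) differ by 2, so the series converges when |u + 9|² · 11/7 < 1, i.e. |u + 9| < √(7/11). So R = √77/11.

R = √77/11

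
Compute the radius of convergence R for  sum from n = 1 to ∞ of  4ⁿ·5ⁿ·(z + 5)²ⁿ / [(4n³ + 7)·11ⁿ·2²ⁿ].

R = √55/5

Apply the ratio test: |a_{n+1}| / |a_n| = [(4n³ + 7)/(4(n+1)³ + 7)] · 4·5/(11·4), which tends to 5/11 as n → ∞.
Since the exponent of (z + 5) increases by 2 each term, convergence requires |z + 5|² < 11/5, hence R = √55/5.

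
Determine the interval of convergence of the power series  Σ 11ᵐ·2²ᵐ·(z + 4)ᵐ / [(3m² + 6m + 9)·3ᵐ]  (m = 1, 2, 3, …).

Ratio test: |a_{m+1}/a_m| = [(3m² + 6m + 9)/(3(m+1)² + 6(m+1) + 9)] · 11·4/3 → 44/3 as m → ∞.
Hence the series converges for |z + 4| < 1/(44/3) = 3/44, so the radius of convergence is 3/44.
When z = -173/44, the series is dominated by a constant times Σ 1/m², which converges (p = 2 > 1).
Check z = -179/44: the series is dominated by a constant times Σ 1/m², which converges (p = 2 > 1).

[-179/44, -173/44]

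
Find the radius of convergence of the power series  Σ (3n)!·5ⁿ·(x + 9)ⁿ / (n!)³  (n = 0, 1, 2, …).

R = 1/135

By the ratio test, |a_{n+1}/a_n| = (3n+1)·(3n+2)·(3n+3)/(n+1)³ · 5 → 135.
Hence the series converges for |x + 9| < 1/(135) = 1/135, so the radius of convergence is 1/135.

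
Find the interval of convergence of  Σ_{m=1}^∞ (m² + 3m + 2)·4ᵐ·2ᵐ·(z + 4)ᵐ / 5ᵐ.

(-37/8, -27/8)

By the ratio test, |a_{m+1}/a_m| = [((m+1)² + 3(m+1) + 2)/(m² + 3m + 2)] · 4·2/5 → 8/5.
Hence the series converges for |z + 4| < 1/(8/5) = 5/8, so the radius of convergence is 5/8.
Check z = -27/8: the terms do not tend to 0, so the series diverges.
Check z = -37/8: the terms have absolute value of order m², which does not tend to 0, so the series diverges by the divergence test.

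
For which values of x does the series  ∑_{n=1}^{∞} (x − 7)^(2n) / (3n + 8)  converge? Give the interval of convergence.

The ratio of consecutive coefficients is (3n + 8)/(3(n+1) + 8) → 1.
Since the exponent of (x − 7) increases by 2 each term, convergence requires |x − 7|² < 1, hence R = 1.
Endpoint x = 8: the terms behave like c/n; limit comparison with the harmonic series gives divergence.
When x = 6, the terms are asymptotic to a nonzero constant times 1/n, so the series diverges by limit comparison with Σ 1/n.

(6, 8)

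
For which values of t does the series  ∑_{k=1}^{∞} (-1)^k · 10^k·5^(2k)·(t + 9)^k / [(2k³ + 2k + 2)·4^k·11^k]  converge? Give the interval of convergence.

[-1147/125, -1103/125]

By the ratio test, |a_{k+1}/a_k| = [(2k³ + 2k + 2)/(2(k+1)³ + 2(k+1) + 2)] · 10·25/(4·11) → 125/22.
Hence the series converges for |t + 9| < 1/(125/22) = 22/125, so the radius of convergence is 22/125.
Endpoint t = -1103/125: the series is dominated by a constant times Σ 1/k³, which converges (p = 3 > 1).
Endpoint t = -1147/125: absolute convergence follows by limit comparison with Σ 1/k³.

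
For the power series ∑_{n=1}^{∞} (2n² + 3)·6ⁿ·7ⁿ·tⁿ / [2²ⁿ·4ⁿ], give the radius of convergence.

By the ratio test, |a_{n+1}/a_n| = [(2(n+1)² + 3)/(2n² + 3)] · 6·7/(4·4) → 21/8.
The series converges when 21/8 · |t| < 1, giving R = 8/21.

R = 8/21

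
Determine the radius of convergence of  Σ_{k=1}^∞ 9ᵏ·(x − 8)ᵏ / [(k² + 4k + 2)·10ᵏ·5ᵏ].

The ratio of consecutive coefficients is [(k² + 4k + 2)/((k+1)² + 4(k+1) + 2)] · 9/(10·5) → 9/50.
Thus R = 1/(9/50) = 50/9.

R = 50/9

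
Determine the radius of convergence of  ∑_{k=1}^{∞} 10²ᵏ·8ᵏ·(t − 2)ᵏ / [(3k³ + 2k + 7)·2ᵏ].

The ratio of consecutive coefficients is [(3k³ + 2k + 7)/(3(k+1)³ + 2(k+1) + 7)] · 100·8/2 → 400.
Thus R = 1/(400) = 1/400.

R = 1/400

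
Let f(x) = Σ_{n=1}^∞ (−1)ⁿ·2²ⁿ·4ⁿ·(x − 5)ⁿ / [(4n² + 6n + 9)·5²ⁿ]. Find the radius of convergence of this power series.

Apply the ratio test: |a_{n+1}| / |a_n| = [(4n² + 6n + 9)/(4(n+1)² + 6(n+1) + 9)] · 4·4/25, which tends to 16/25 as n → ∞.
The series converges when 16/25 · |x − 5| < 1, giving R = 25/16.

R = 25/16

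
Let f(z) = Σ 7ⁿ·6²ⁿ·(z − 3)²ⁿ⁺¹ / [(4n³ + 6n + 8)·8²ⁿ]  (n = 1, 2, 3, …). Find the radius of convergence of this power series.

R = 4√7/21

The ratio of consecutive coefficients is [(4n³ + 6n + 8)/(4(n+1)³ + 6(n+1) + 8)] · 7·36/64 → 63/16.
Writing y = (z − 3)², the series in y has radius 16/63, so |z − 3| < √(16/63) and R = 4√7/21.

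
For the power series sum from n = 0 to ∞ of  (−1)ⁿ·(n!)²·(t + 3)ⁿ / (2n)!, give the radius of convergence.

Apply the ratio test: |a_{n+1}| / |a_n| = (n+1)²/[(2n+1)·(2n+2)], which tends to 1/4 as n → ∞.
The series converges when 1/4 · |t + 3| < 1, giving R = 4.

R = 4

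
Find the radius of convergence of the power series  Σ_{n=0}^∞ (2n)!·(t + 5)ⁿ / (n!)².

Ratio test: |a_{n+1}/a_n| = (2n+1)·(2n+2)/(n+1)² → 4 as n → ∞.
The series converges when 4 · |t + 5| < 1, giving R = 1/4.

R = 1/4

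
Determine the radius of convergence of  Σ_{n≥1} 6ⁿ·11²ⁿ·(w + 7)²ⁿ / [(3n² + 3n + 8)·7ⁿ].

R = √42/66

Apply the ratio test: |a_{n+1}| / |a_n| = [(3n² + 3n + 8)/(3(n+1)² + 3(n+1) + 8)] · 6·121/7, which tends to 726/7 as n → ∞.
Since the exponent of (w + 7) increases by 2 each term, convergence requires |w + 7|² < 7/726, hence R = √42/66.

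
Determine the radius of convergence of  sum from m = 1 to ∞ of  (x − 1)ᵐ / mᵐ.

By the Cauchy root test, |a_m|^(1/m) = 1/m → 0.
The limit is 0 for every x, so R = ∞.

R = ∞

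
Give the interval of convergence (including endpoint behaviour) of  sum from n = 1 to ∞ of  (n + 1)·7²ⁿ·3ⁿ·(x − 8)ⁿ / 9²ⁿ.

The ratio of consecutive coefficients is [((n+1) + 1)/(n + 1)] · 49·3/81 → 49/27.
The series converges when 49/27 · |x − 8| < 1, giving R = 27/49.
At x = 419/49: the n-th term does not approach 0; divergence by the term test.
Check x = 365/49: the n-th term does not approach 0; divergence by the term test.

(365/49, 419/49)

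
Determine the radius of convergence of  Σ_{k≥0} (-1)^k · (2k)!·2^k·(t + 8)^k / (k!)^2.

R = 1/8

The ratio of consecutive coefficients is (2k+1)·(2k+2)/(k+1)² · 2 → 8.
Thus R = 1/(8) = 1/8.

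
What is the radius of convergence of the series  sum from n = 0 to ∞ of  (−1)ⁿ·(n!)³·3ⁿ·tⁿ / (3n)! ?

The ratio of consecutive coefficients is (n+1)³/[(3n+1)·(3n+2)·(3n+3)] · 3 → 1/9.
Hence the series converges for |t| < 1/(1/9) = 9, so the radius of convergence is 9.

R = 9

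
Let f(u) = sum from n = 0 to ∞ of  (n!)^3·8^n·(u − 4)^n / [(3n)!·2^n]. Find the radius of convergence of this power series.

R = 27/4

The ratio of consecutive coefficients is (n+1)³/[(3n+1)·(3n+2)·(3n+3)] · 8/2 → 4/27.
Thus R = 1/(4/27) = 27/4.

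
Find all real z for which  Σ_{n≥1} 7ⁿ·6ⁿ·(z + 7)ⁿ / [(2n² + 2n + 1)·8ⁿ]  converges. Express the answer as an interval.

[-151/21, -143/21]

Apply the ratio test: |a_{n+1}| / |a_n| = [(2n² + 2n + 1)/(2(n+1)² + 2(n+1) + 1)] · 7·6/8, which tends to 21/4 as n → ∞.
Thus R = 1/(21/4) = 4/21.
At z = -143/21: the series is dominated by a constant times Σ 1/n², which converges (p = 2 > 1).
When z = -151/21, the terms are on the order of 1/n², so the series converges absolutely by comparison with the p-series (p = 2 > 1).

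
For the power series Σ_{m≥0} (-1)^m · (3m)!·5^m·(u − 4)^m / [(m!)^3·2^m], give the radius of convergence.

By the ratio test, |a_{m+1}/a_m| = (3m+1)·(3m+2)·(3m+3)/(m+1)³ · 5/2 → 135/2.
Hence the series converges for |u − 4| < 1/(135/2) = 2/135, so the radius of convergence is 2/135.

R = 2/135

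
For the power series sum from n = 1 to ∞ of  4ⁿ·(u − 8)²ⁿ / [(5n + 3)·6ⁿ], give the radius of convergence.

By the ratio test, |a_{n+1}/a_n| = [(5n + 3)/(5(n+1) + 3)] · 4/6 → 2/3.
Successive powers of (u − 8) differ by 2, so the series converges when |u − 8|² · 2/3 < 1, i.e. |u − 8| < √(3/2). So R = √6/2.

R = √6/2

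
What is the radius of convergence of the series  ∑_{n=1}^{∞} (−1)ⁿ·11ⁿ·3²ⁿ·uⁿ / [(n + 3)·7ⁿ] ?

R = 7/99

By the ratio test, |a_{n+1}/a_n| = [(n + 3)/((n+1) + 3)] · 11·9/7 → 99/7.
Convergence for |u| · 99/7 < 1, i.e. |u| < 7/99. So R = 7/99.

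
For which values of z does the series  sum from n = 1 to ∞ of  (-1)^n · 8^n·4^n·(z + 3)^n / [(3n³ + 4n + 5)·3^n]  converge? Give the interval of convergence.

The ratio of consecutive coefficients is [(3n³ + 4n + 5)/(3(n+1)³ + 4(n+1) + 5)] · 8·4/3 → 32/3.
Convergence for |z + 3| · 32/3 < 1, i.e. |z + 3| < 3/32. So R = 3/32.
When z = -93/32, the series is dominated by a constant times Σ 1/n³, which converges (p = 3 > 1).
When z = -99/32, absolute convergence follows by limit comparison with Σ 1/n³.

[-99/32, -93/32]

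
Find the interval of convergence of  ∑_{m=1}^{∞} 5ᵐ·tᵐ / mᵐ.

(−∞, ∞)

Applying the root test, |a_m|^(1/m) = 5/m → 0.
The limit is 0 for every t, so R = ∞.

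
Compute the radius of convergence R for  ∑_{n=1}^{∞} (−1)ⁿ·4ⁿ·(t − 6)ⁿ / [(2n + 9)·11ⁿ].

R = 11/4

By the ratio test, |a_{n+1}/a_n| = [(2n + 9)/(2(n+1) + 9)] · 4/11 → 4/11.
The series converges when 4/11 · |t − 6| < 1, giving R = 11/4.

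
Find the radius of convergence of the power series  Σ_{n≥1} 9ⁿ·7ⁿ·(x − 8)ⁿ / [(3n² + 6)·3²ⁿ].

The ratio of consecutive coefficients is [(3n² + 6)/(3(n+1)² + 6)] · 9·7/9 → 7.
Thus R = 1/(7) = 1/7.

R = 1/7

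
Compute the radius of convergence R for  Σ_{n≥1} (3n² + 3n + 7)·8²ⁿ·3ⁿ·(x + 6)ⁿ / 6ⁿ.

R = 1/32

The ratio of consecutive coefficients is [(3(n+1)² + 3(n+1) + 7)/(3n² + 3n + 7)] · 64·3/6 → 32.
Convergence for |x + 6| · 32 < 1, i.e. |x + 6| < 1/32. So R = 1/32.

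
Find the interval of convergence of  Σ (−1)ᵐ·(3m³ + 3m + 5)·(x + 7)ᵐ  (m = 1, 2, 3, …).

Apply the ratio test: |a_{m+1}| / |a_m| = (3(m+1)³ + 3(m+1) + 5)/(3m³ + 3m + 5), which tends to 1 as m → ∞.
Hence R = 1.
When x = -6, the terms have absolute value of order m³, which does not tend to 0, so the series diverges by the divergence test.
Check x = -8: the m-th term does not approach 0; divergence by the term test.

(-8, -6)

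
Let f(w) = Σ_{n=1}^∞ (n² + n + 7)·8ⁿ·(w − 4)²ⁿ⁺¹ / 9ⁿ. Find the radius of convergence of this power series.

R = 3√2/4

By the ratio test, |a_{n+1}/a_n| = [((n+1)² + (n+1) + 7)/(n² + n + 7)] · 8/9 → 8/9.
Successive powers of (w − 4) differ by 2, so the series converges when |w − 4|² · 8/9 < 1, i.e. |w − 4| < √(9/8). So R = 3√2/4.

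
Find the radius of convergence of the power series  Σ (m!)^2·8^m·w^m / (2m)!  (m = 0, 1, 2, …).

Ratio test: |a_{m+1}/a_m| = (m+1)²/[(2m+1)·(2m+2)] · 8 → 2 as m → ∞.
Thus R = 1/(2) = 1/2.

R = 1/2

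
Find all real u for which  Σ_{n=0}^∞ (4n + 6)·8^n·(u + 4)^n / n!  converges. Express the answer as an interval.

The ratio of consecutive coefficients is (4(n+1) + 6)/(4n + 6) · 8 · 1/(n+1) → 0.
Since the limit is 0 < 1 for every u, the series converges on all of ℝ and R = ∞.

(−∞, ∞)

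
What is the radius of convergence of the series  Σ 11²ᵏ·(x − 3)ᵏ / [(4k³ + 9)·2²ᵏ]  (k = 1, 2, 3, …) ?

Apply the ratio test: |a_{k+1}| / |a_k| = [(4k³ + 9)/(4(k+1)³ + 9)] · 121/4, which tends to 121/4 as k → ∞.
The series converges when 121/4 · |x − 3| < 1, giving R = 4/121.

R = 4/121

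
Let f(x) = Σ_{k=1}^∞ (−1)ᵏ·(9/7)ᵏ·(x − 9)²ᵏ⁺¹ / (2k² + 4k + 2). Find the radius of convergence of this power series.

Ratio test: |a_{k+1}/a_k| = [(2k² + 4k + 2)/(2(k+1)² + 4(k+1) + 2)] · 9/7 → 9/7 as k → ∞.
Writing y = (x − 9)², the series in y has radius 7/9, so |x − 9| < √(7/9) and R = √7/3.

R = √7/3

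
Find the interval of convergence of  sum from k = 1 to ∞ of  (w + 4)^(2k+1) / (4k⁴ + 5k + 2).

[-5, -3]

Apply the ratio test: |a_{k+1}| / |a_k| = (4k⁴ + 5k + 2)/(4(k+1)⁴ + 5(k+1) + 2), which tends to 1 as k → ∞.
Successive powers of (w + 4) differ by 2, so the series converges when |w + 4|² · 1 < 1, i.e. |w + 4| < √(1) = 1. So R = 1.
When w = -3, absolute convergence follows by limit comparison with Σ 1/k⁴.
When w = -5, absolute convergence follows by limit comparison with Σ 1/k⁴.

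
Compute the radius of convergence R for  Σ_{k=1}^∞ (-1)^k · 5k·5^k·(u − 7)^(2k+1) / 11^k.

R = √55/5

Ratio test: |a_{k+1}/a_k| = [5(k+1)/5k] · 5/11 → 5/11 as k → ∞.
Successive powers of (u − 7) differ by 2, so the series converges when |u − 7|² · 5/11 < 1, i.e. |u − 7| < √(11/5). So R = √55/5.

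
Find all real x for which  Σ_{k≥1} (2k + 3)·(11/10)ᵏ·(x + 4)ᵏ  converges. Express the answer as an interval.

By the ratio test, |a_{k+1}/a_k| = [(2(k+1) + 3)/(2k + 3)] · 11/10 → 11/10.
Hence the series converges for |x + 4| < 1/(11/10) = 10/11, so the radius of convergence is 10/11.
Check x = -34/11: the k-th term does not approach 0; divergence by the term test.
Check x = -54/11: the terms have absolute value of order k, which does not tend to 0, so the series diverges by the divergence test.

(-54/11, -34/11)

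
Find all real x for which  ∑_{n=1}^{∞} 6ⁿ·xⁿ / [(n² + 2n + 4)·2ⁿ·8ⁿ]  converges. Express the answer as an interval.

[-8/3, 8/3]

By the ratio test, |a_{n+1}/a_n| = [(n² + 2n + 4)/((n+1)² + 2(n+1) + 4)] · 6/(2·8) → 3/8.
Thus R = 1/(3/8) = 8/3.
When x = 8/3, the terms are on the order of 1/n², so the series converges absolutely by comparison with the p-series (p = 2 > 1).
When x = -8/3, absolute convergence follows by limit comparison with Σ 1/n².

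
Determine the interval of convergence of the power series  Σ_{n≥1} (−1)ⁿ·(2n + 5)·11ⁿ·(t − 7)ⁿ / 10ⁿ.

(67/11, 87/11)

By the ratio test, |a_{n+1}/a_n| = [(2(n+1) + 5)/(2n + 5)] · 11/10 → 11/10.
Convergence for |t − 7| · 11/10 < 1, i.e. |t − 7| < 10/11. So R = 10/11.
Endpoint t = 87/11: the terms have absolute value of order n, which does not tend to 0, so the series diverges by the divergence test.
Check t = 67/11: the n-th term does not approach 0; divergence by the term test.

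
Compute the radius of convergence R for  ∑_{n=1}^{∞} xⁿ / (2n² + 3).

Ratio test: |a_{n+1}/a_n| = (2n² + 3)/(2(n+1)² + 3) → 1 as n → ∞.
Convergence for |x| < 1, so R = 1.

R = 1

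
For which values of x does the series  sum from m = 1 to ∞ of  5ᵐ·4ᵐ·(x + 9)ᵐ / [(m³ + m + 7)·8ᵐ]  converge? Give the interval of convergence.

Ratio test: |a_{m+1}/a_m| = [(m³ + m + 7)/((m+1)³ + (m+1) + 7)] · 5·4/8 → 5/2 as m → ∞.
Hence the series converges for |x + 9| < 1/(5/2) = 2/5, so the radius of convergence is 2/5.
Endpoint x = -43/5: the series is dominated by a constant times Σ 1/m³, which converges (p = 3 > 1).
Check x = -47/5: the series is dominated by a constant times Σ 1/m³, which converges (p = 3 > 1).

[-47/5, -43/5]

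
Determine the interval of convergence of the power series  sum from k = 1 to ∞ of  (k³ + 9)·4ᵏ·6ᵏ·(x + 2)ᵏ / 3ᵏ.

(-17/8, -15/8)

The ratio of consecutive coefficients is [((k+1)³ + 9)/(k³ + 9)] · 4·6/3 → 8.
Convergence for |x + 2| · 8 < 1, i.e. |x + 2| < 1/8. So R = 1/8.
Endpoint x = -15/8: the terms have absolute value of order k³, which does not tend to 0, so the series diverges by the divergence test.
When x = -17/8, the terms do not tend to 0, so the series diverges.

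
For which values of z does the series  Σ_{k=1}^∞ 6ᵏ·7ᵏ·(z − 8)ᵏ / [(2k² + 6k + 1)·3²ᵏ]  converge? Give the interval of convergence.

Ratio test: |a_{k+1}/a_k| = [(2k² + 6k + 1)/(2(k+1)² + 6(k+1) + 1)] · 6·7/9 → 14/3 as k → ∞.
Hence the series converges for |z − 8| < 1/(14/3) = 3/14, so the radius of convergence is 3/14.
Check z = 115/14: absolute convergence follows by limit comparison with Σ 1/k².
At z = 109/14: the terms are on the order of 1/k², so the series converges absolutely by comparison with the p-series (p = 2 > 1).

[109/14, 115/14]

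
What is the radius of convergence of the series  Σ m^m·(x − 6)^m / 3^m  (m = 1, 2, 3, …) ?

Applying the root test, |a_m|^(1/m) = m/3 → ∞.
The root grows without bound, so R = 0 (convergence only at x = 6).

R = 0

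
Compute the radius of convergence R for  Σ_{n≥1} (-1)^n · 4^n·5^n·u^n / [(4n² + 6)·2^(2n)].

R = 1/5

The ratio of consecutive coefficients is [(4n² + 6)/(4(n+1)² + 6)] · 4·5/4 → 5.
The series converges when 5 · |u| < 1, giving R = 1/5.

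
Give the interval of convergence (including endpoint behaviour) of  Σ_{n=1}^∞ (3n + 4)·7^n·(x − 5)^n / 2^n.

(33/7, 37/7)

The ratio of consecutive coefficients is [(3(n+1) + 4)/(3n + 4)] · 7/2 → 7/2.
Hence the series converges for |x − 5| < 1/(7/2) = 2/7, so the radius of convergence is 2/7.
At x = 37/7: the n-th term does not approach 0; divergence by the term test.
Endpoint x = 33/7: the terms have absolute value of order n, which does not tend to 0, so the series diverges by the divergence test.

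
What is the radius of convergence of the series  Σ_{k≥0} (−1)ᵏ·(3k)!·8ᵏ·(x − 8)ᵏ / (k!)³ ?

R = 1/216

Ratio test: |a_{k+1}/a_k| = (3k+1)·(3k+2)·(3k+3)/(k+1)³ · 8 → 216 as k → ∞.
The series converges when 216 · |x − 8| < 1, giving R = 1/216.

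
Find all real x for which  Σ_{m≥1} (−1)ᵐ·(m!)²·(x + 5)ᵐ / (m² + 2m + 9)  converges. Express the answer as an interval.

{-5}

Apply the ratio test: |a_{m+1}| / |a_m| = (m+1)² · (m² + 2m + 9)/((m+1)² + 2(m+1) + 9), which tends to ∞ as m → ∞.
The terms grow without bound for any (x + 5) ≠ 0, so R = 0 (convergence only at x = -5).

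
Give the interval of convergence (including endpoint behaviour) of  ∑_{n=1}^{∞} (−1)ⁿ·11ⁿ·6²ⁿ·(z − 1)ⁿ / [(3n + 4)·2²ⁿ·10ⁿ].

(89/99, 109/99]

The ratio of consecutive coefficients is [(3n + 4)/(3(n+1) + 4)] · 11·36/(4·10) → 99/10.
Hence the series converges for |z − 1| < 1/(99/10) = 10/99, so the radius of convergence is 10/99.
Check z = 109/99: convergence follows from the alternating series test (terms decrease monotonically to 0).
Check z = 89/99: the terms are asymptotic to a nonzero constant times 1/n, so the series diverges by limit comparison with Σ 1/n.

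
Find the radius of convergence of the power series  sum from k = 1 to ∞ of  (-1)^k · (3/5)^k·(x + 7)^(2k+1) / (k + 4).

Ratio test: |a_{k+1}/a_k| = [(k + 4)/((k+1) + 4)] · 3/5 → 3/5 as k → ∞.
Successive powers of (x + 7) differ by 2, so the series converges when |x + 7|² · 3/5 < 1, i.e. |x + 7| < √(5/3). So R = √15/3.

R = √15/3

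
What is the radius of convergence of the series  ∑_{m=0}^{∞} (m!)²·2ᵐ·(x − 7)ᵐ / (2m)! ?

By the ratio test, |a_{m+1}/a_m| = (m+1)²/[(2m+1)·(2m+2)] · 2 → 1/2.
Hence the series converges for |x − 7| < 1/(1/2) = 2, so the radius of convergence is 2.

R = 2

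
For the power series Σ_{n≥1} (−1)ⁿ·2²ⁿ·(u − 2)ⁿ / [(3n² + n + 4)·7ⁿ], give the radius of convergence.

Ratio test: |a_{n+1}/a_n| = [(3n² + n + 4)/(3(n+1)² + (n+1) + 4)] · 4/7 → 4/7 as n → ∞.
Hence the series converges for |u − 2| < 1/(4/7) = 7/4, so the radius of convergence is 7/4.

R = 7/4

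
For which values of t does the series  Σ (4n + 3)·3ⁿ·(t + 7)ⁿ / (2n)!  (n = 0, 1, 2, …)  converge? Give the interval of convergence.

Apply the ratio test: |a_{n+1}| / |a_n| = (4(n+1) + 3)/(4n + 3) · 3 · 1/[(2n+1)·(2n+2)], which tends to 0 as n → ∞.
The limit is 0, so the series converges for all t; R = ∞.

(−∞, ∞)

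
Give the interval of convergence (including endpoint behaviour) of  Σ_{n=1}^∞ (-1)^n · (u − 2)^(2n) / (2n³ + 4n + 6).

[1, 3]

Apply the ratio test: |a_{n+1}| / |a_n| = (2n³ + 4n + 6)/(2(n+1)³ + 4(n+1) + 6), which tends to 1 as n → ∞.
Since the exponent of (u − 2) increases by 2 each term, convergence requires |u − 2|² < 1, hence R = 1.
Endpoint u = 3: the series is dominated by a constant times Σ 1/n³, which converges (p = 3 > 1).
At u = 1: the series is dominated by a constant times Σ 1/n³, which converges (p = 3 > 1).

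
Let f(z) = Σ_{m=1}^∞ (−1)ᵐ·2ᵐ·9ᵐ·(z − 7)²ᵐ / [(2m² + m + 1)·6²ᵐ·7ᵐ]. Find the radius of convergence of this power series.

The ratio of consecutive coefficients is [(2m² + m + 1)/(2(m+1)² + (m+1) + 1)] · 2·9/(36·7) → 1/14.
Successive powers of (z − 7) differ by 2, so the series converges when |z − 7|² · 1/14 < 1, i.e. |z − 7| < √(14). So R = √14.

R = √14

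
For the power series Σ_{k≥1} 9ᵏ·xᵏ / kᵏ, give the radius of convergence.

R = ∞

Root test: |a_k|^(1/k) = 9/k → 0.
Since the k-th root of |a_k| tends to 0, the series converges for all real x; R = ∞.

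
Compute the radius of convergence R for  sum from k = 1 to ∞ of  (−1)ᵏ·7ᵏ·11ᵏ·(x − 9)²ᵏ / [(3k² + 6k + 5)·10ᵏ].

The ratio of consecutive coefficients is [(3k² + 6k + 5)/(3(k+1)² + 6(k+1) + 5)] · 7·11/10 → 77/10.
Since the exponent of (x − 9) increases by 2 each term, convergence requires |x − 9|² < 10/77, hence R = √770/77.

R = √770/77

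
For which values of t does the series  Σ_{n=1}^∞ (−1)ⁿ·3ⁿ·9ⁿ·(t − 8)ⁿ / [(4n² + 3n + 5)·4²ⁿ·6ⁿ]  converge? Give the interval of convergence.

Apply the ratio test: |a_{n+1}| / |a_n| = [(4n² + 3n + 5)/(4(n+1)² + 3(n+1) + 5)] · 3·9/(16·6), which tends to 9/32 as n → ∞.
Convergence for |t − 8| · 9/32 < 1, i.e. |t − 8| < 32/9. So R = 32/9.
At t = 104/9: the series is dominated by a constant times Σ 1/n², which converges (p = 2 > 1).
When t = 40/9, absolute convergence follows by limit comparison with Σ 1/n².

[40/9, 104/9]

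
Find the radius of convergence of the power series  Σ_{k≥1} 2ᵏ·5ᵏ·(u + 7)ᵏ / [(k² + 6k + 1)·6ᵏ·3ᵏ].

R = 9/5

By the ratio test, |a_{k+1}/a_k| = [(k² + 6k + 1)/((k+1)² + 6(k+1) + 1)] · 2·5/(6·3) → 5/9.
Thus R = 1/(5/9) = 9/5.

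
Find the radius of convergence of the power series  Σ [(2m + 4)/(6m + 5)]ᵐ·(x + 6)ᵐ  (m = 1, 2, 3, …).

Root test: |a_m|^(1/m) = (2m + 4)/(6m + 5) → 1/3.
Thus R = 1/(1/3) = 3.

R = 3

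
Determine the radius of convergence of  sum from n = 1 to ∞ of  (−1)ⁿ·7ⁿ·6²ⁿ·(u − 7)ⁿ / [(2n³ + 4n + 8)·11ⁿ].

R = 11/252

The ratio of consecutive coefficients is [(2n³ + 4n + 8)/(2(n+1)³ + 4(n+1) + 8)] · 7·36/11 → 252/11.
The series converges when 252/11 · |u − 7| < 1, giving R = 11/252.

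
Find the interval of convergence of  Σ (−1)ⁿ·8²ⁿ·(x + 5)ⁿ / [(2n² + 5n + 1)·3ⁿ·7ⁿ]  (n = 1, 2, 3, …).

By the ratio test, |a_{n+1}/a_n| = [(2n² + 5n + 1)/(2(n+1)² + 5(n+1) + 1)] · 64/(3·7) → 64/21.
Convergence for |x + 5| · 64/21 < 1, i.e. |x + 5| < 21/64. So R = 21/64.
At x = -299/64: absolute convergence follows by limit comparison with Σ 1/n².
At x = -341/64: the terms are on the order of 1/n², so the series converges absolutely by comparison with the p-series (p = 2 > 1).

[-341/64, -299/64]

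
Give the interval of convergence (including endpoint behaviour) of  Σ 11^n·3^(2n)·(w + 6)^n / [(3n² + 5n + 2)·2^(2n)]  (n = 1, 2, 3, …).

By the ratio test, |a_{n+1}/a_n| = [(3n² + 5n + 2)/(3(n+1)² + 5(n+1) + 2)] · 11·9/4 → 99/4.
Hence the series converges for |w + 6| < 1/(99/4) = 4/99, so the radius of convergence is 4/99.
At w = -590/99: absolute convergence follows by limit comparison with Σ 1/n².
Check w = -598/99: the series is dominated by a constant times Σ 1/n², which converges (p = 2 > 1).

[-598/99, -590/99]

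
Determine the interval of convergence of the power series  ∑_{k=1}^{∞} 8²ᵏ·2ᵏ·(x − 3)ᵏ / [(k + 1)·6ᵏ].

Ratio test: |a_{k+1}/a_k| = [(k + 1)/((k+1) + 1)] · 64·2/6 → 64/3 as k → ∞.
Thus R = 1/(64/3) = 3/64.
Check x = 195/64: the terms are asymptotic to a nonzero constant times 1/k, so the series diverges by limit comparison with Σ 1/k.
Check x = 189/64: the terms alternate in sign and decrease monotonically to 0 in absolute value (size ~ c/k), so the alternating series test gives convergence.

[189/64, 195/64)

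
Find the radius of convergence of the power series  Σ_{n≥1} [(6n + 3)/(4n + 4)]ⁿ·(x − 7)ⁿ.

R = 2/3

Root test: |a_n|^(1/n) = (6n + 3)/(4n + 4) → 3/2.
The series converges when 3/2 · |x − 7| < 1, giving R = 2/3.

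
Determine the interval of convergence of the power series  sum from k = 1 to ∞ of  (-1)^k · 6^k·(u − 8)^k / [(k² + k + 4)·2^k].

[23/3, 25/3]

Apply the ratio test: |a_{k+1}| / |a_k| = [(k² + k + 4)/((k+1)² + (k+1) + 4)] · 6/2, which tends to 3 as k → ∞.
Hence the series converges for |u − 8| < 1/(3) = 1/3, so the radius of convergence is 1/3.
Endpoint u = 25/3: absolute convergence follows by limit comparison with Σ 1/k².
At u = 23/3: the terms are on the order of 1/k², so the series converges absolutely by comparison with the p-series (p = 2 > 1).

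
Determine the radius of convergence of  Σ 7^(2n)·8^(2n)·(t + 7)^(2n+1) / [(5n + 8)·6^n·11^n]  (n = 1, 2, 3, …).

Apply the ratio test: |a_{n+1}| / |a_n| = [(5n + 8)/(5(n+1) + 8)] · 49·64/(6·11), which tends to 1568/33 as n → ∞.
Writing y = (t + 7)², the series in y has radius 33/1568, so |t + 7| < √(33/1568) and R = √66/56.

R = √66/56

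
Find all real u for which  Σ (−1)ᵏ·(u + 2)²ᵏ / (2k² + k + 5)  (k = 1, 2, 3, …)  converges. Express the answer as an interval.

By the ratio test, |a_{k+1}/a_k| = (2k² + k + 5)/(2(k+1)² + (k+1) + 5) → 1.
Writing y = (u + 2)², the series in y has radius 1, so |u + 2| < √(1) = 1 and R = 1.
At u = -1: the terms are on the order of 1/k², so the series converges absolutely by comparison with the p-series (p = 2 > 1).
When u = -3, the terms are on the order of 1/k², so the series converges absolutely by comparison with the p-series (p = 2 > 1).

[-3, -1]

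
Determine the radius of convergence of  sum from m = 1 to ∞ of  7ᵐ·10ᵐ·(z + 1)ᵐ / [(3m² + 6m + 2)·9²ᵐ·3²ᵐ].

Ratio test: |a_{m+1}/a_m| = [(3m² + 6m + 2)/(3(m+1)² + 6(m+1) + 2)] · 7·10/(81·9) → 70/729 as m → ∞.
Thus R = 1/(70/729) = 729/70.

R = 729/70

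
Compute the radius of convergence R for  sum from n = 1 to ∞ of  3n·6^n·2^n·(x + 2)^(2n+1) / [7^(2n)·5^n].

Ratio test: |a_{n+1}/a_n| = [3(n+1)/3n] · 6·2/(49·5) → 12/245 as n → ∞.
Writing y = (x + 2)², the series in y has radius 245/12, so |x + 2| < √(245/12) and R = 7√15/6.

R = 7√15/6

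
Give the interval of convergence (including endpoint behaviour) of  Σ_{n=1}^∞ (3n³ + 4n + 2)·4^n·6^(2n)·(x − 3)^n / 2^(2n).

Ratio test: |a_{n+1}/a_n| = [(3(n+1)³ + 4(n+1) + 2)/(3n³ + 4n + 2)] · 4·36/4 → 36 as n → ∞.
Convergence for |x − 3| · 36 < 1, i.e. |x − 3| < 1/36. So R = 1/36.
When x = 109/36, the n-th term does not approach 0; divergence by the term test.
At x = 107/36: the n-th term does not approach 0; divergence by the term test.

(107/36, 109/36)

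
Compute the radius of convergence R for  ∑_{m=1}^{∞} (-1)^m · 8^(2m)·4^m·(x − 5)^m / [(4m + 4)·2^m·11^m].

R = 11/128

Ratio test: |a_{m+1}/a_m| = [(4m + 4)/(4(m+1) + 4)] · 64·4/(2·11) → 128/11 as m → ∞.
Convergence for |x − 5| · 128/11 < 1, i.e. |x − 5| < 11/128. So R = 11/128.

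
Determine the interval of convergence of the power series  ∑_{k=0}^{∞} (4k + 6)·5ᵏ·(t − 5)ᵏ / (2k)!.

Apply the ratio test: |a_{k+1}| / |a_k| = (4(k+1) + 6)/(4k + 6) · 5 · 1/[(2k+1)·(2k+2)], which tends to 0 as k → ∞.
The ratio tends to 0 regardless of t, hence R = ∞.

(−∞, ∞)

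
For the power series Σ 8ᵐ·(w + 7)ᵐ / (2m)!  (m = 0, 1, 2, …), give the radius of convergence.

Ratio test: |a_{m+1}/a_m| = 8 · 1/[(2m+1)·(2m+2)] → 0 as m → ∞.
The ratio tends to 0 regardless of w, hence R = ∞.

R = ∞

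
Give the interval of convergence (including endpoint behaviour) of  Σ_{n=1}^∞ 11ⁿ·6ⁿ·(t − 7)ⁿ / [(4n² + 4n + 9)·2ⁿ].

Apply the ratio test: |a_{n+1}| / |a_n| = [(4n² + 4n + 9)/(4(n+1)² + 4(n+1) + 9)] · 11·6/2, which tends to 33 as n → ∞.
Thus R = 1/(33) = 1/33.
At t = 232/33: the terms are on the order of 1/n², so the series converges absolutely by comparison with the p-series (p = 2 > 1).
At t = 230/33: the terms are on the order of 1/n², so the series converges absolutely by comparison with the p-series (p = 2 > 1).

[230/33, 232/33]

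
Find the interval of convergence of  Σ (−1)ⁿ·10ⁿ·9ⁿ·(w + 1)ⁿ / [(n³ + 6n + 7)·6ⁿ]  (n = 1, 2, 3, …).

By the ratio test, |a_{n+1}/a_n| = [(n³ + 6n + 7)/((n+1)³ + 6(n+1) + 7)] · 10·9/6 → 15.
Hence the series converges for |w + 1| < 1/(15) = 1/15, so the radius of convergence is 1/15.
When w = -14/15, the series is dominated by a constant times Σ 1/n³, which converges (p = 3 > 1).
At w = -16/15: absolute convergence follows by limit comparison with Σ 1/n³.

[-16/15, -14/15]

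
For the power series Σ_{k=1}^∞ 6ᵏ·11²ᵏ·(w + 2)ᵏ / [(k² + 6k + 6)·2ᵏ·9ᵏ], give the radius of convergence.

R = 3/121

Apply the ratio test: |a_{k+1}| / |a_k| = [(k² + 6k + 6)/((k+1)² + 6(k+1) + 6)] · 6·121/(2·9), which tends to 121/3 as k → ∞.
Convergence for |w + 2| · 121/3 < 1, i.e. |w + 2| < 3/121. So R = 3/121.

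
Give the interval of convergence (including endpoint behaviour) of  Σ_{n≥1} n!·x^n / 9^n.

By the ratio test, |a_{n+1}/a_n| = (n+1) · 1/9 → ∞.
The terms grow without bound for any x ≠ 0, so R = 0 (convergence only at x = 0).

{0}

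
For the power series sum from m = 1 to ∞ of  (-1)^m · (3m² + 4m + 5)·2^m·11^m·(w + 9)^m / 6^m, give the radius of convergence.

R = 3/11

Apply the ratio test: |a_{m+1}| / |a_m| = [(3(m+1)² + 4(m+1) + 5)/(3m² + 4m + 5)] · 2·11/6, which tends to 11/3 as m → ∞.
Hence the series converges for |w + 9| < 1/(11/3) = 3/11, so the radius of convergence is 3/11.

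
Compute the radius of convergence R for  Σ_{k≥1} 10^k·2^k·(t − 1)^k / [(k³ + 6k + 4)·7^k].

Apply the ratio test: |a_{k+1}| / |a_k| = [(k³ + 6k + 4)/((k+1)³ + 6(k+1) + 4)] · 10·2/7, which tends to 20/7 as k → ∞.
Convergence for |t − 1| · 20/7 < 1, i.e. |t − 1| < 7/20. So R = 7/20.

R = 7/20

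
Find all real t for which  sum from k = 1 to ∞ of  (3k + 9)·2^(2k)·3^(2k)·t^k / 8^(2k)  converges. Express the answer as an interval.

Ratio test: |a_{k+1}/a_k| = [(3(k+1) + 9)/(3k + 9)] · 4·9/64 → 9/16 as k → ∞.
The series converges when 9/16 · |t| < 1, giving R = 16/9.
At t = 16/9: the k-th term does not approach 0; divergence by the term test.
Endpoint t = -16/9: the terms have absolute value of order k, which does not tend to 0, so the series diverges by the divergence test.

(-16/9, 16/9)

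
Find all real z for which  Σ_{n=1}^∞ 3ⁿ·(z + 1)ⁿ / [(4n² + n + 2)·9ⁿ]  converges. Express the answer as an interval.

[-4, 2]

The ratio of consecutive coefficients is [(4n² + n + 2)/(4(n+1)² + (n+1) + 2)] · 3/9 → 1/3.
The series converges when 1/3 · |z + 1| < 1, giving R = 3.
When z = 2, the terms are on the order of 1/n², so the series converges absolutely by comparison with the p-series (p = 2 > 1).
When z = -4, the series is dominated by a constant times Σ 1/n², which converges (p = 2 > 1).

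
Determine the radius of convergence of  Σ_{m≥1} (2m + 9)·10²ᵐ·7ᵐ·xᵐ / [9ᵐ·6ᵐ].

Ratio test: |a_{m+1}/a_m| = [(2(m+1) + 9)/(2m + 9)] · 100·7/(9·6) → 350/27 as m → ∞.
Thus R = 1/(350/27) = 27/350.

R = 27/350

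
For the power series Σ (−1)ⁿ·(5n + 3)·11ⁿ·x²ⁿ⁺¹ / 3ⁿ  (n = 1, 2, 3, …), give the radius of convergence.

R = √33/11

By the ratio test, |a_{n+1}/a_n| = [(5(n+1) + 3)/(5n + 3)] · 11/3 → 11/3.
Since the exponent of x increases by 2 each term, convergence requires |x|² < 3/11, hence R = √33/11.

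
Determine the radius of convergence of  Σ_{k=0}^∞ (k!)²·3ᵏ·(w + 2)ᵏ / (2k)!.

Ratio test: |a_{k+1}/a_k| = (k+1)²/[(2k+1)·(2k+2)] · 3 → 3/4 as k → ∞.
Hence the series converges for |w + 2| < 1/(3/4) = 4/3, so the radius of convergence is 4/3.

R = 4/3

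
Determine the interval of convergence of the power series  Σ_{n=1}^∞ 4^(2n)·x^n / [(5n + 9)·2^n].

By the ratio test, |a_{n+1}/a_n| = [(5n + 9)/(5(n+1) + 9)] · 16/2 → 8.
Thus R = 1/(8) = 1/8.
When x = 1/8, comparison with the harmonic series Σ 1/n shows the series diverges.
Check x = -1/8: an alternating series whose terms decrease to 0 in absolute value, so it converges by the Leibniz criterion.

[-1/8, 1/8)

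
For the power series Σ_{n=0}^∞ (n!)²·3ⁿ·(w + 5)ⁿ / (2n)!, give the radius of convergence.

R = 4/3

Ratio test: |a_{n+1}/a_n| = (n+1)²/[(2n+1)·(2n+2)] · 3 → 3/4 as n → ∞.
Convergence for |w + 5| · 3/4 < 1, i.e. |w + 5| < 4/3. So R = 4/3.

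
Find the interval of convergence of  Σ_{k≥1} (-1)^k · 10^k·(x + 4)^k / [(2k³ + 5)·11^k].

[-51/10, -29/10]

By the ratio test, |a_{k+1}/a_k| = [(2k³ + 5)/(2(k+1)³ + 5)] · 10/11 → 10/11.
Thus R = 1/(10/11) = 11/10.
At x = -29/10: the series is dominated by a constant times Σ 1/k³, which converges (p = 3 > 1).
At x = -51/10: the terms are on the order of 1/k³, so the series converges absolutely by comparison with the p-series (p = 3 > 1).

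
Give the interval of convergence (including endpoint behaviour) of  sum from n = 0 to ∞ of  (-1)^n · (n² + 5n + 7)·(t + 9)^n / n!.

The ratio of consecutive coefficients is ((n+1)² + 5(n+1) + 7)/(n² + 5n + 7) · 1/(n+1) → 0.
The limit is 0, so the series converges for all t; R = ∞.

(−∞, ∞)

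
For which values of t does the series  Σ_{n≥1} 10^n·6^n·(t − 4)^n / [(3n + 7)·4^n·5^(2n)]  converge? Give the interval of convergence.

Apply the ratio test: |a_{n+1}| / |a_n| = [(3n + 7)/(3(n+1) + 7)] · 10·6/(4·25), which tends to 3/5 as n → ∞.
Hence the series converges for |t − 4| < 1/(3/5) = 5/3, so the radius of convergence is 5/3.
Check t = 17/3: the terms are asymptotic to a nonzero constant times 1/n, so the series diverges by limit comparison with Σ 1/n.
Check t = 7/3: convergence follows from the alternating series test (terms decrease monotonically to 0).

[7/3, 17/3)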